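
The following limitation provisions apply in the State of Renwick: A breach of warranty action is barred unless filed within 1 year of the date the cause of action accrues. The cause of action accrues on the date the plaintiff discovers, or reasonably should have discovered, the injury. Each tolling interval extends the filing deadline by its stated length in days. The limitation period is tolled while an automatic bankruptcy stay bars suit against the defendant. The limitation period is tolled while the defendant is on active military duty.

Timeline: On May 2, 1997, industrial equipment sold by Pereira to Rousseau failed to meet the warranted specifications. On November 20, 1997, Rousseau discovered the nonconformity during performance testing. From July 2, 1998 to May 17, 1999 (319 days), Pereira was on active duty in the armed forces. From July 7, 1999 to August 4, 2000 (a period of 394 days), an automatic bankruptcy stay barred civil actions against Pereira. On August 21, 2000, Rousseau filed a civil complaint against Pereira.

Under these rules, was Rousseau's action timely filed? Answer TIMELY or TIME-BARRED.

TIMELY

Accrual is tied to discovery, so the period began on November 20, 1997 rather than on May 2, 1997 when the act occurred.
The untolled deadline — 1 year after November 20, 1997 — is November 20, 1998.
The period was tolled for 319 days by the defendant's active military service (July 2, 1998 to May 17, 1999), pushing the deadline to October 5, 1999.
The automatic bankruptcy stay from July 7, 1999 to August 4, 2000 tolled the period for 394 days, extending the deadline to November 2, 2000.
The August 21, 2000 filing precedes the November 2, 2000 deadline; the claim is timely.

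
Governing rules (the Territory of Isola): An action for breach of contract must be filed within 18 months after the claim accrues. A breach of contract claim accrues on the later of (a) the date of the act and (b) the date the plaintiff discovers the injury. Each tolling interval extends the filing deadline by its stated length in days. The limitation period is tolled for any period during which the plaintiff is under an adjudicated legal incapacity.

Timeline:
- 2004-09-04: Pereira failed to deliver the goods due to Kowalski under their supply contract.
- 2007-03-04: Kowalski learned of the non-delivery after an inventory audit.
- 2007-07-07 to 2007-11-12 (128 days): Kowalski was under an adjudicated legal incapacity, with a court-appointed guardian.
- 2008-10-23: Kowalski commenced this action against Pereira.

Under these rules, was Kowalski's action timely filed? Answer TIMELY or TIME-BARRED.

The claim accrued on 2007-03-04 — the later of the 2004-09-04 act and the 2007-03-04 discovery.
Adding the 18 months base period to 2007-03-04 gives a deadline of 2008-09-04, before any tolling.
The plaintiff's legal incapacity from 2007-07-07 to 2007-11-12 tolled the period for 128 days, extending the deadline to 2009-01-10.
The 2008-10-23 filing precedes the 2009-01-10 deadline; the claim is timely.

TIMELY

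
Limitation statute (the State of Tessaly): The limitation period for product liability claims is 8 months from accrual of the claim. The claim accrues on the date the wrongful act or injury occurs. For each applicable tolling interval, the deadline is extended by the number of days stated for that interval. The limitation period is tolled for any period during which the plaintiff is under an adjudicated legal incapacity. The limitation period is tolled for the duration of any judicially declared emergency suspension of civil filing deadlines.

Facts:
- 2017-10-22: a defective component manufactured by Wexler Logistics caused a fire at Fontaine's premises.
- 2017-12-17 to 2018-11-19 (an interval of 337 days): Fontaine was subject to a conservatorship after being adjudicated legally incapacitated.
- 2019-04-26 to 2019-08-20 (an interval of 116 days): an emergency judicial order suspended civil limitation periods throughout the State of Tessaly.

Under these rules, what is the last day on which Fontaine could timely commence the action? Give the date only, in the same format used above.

The limitation period began to run on 2017-10-22.
Adding the 8 months base period to 2017-10-22 gives a deadline of 2018-06-22, before any tolling.
Because the plaintiff's legal incapacity ran from 2017-12-17 to 2018-11-19, the deadline is extended by 337 days to 2019-05-25.
The emergency suspension of filing deadlines from 2019-04-26 to 2019-08-20 tolled the period for 116 days, extending the deadline to 2019-09-18.

2019-09-18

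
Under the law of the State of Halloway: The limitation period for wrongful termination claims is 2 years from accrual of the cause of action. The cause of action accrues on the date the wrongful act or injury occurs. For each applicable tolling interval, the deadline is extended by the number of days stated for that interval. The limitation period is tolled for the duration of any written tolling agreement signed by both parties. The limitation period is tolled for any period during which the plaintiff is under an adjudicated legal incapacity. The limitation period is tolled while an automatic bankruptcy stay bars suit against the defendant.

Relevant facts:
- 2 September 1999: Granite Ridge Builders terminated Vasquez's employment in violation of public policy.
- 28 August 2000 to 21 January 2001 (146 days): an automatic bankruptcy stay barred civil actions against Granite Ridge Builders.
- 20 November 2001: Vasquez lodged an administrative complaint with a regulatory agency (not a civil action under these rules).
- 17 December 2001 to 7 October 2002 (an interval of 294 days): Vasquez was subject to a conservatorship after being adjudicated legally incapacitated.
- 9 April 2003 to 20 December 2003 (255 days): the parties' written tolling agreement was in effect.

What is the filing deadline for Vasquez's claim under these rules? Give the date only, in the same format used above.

The cause of action accrued on 2 September 1999, the date of the act.
The untolled deadline — 2 years after 2 September 1999 — is 2 September 2001.
Because the automatic bankruptcy stay ran from 28 August 2000 to 21 January 2001, the deadline is extended by 146 days to 26 January 2002.
The plaintiff's legal incapacity from 17 December 2001 to 7 October 2002 tolled the period for 294 days, extending the deadline to 16 November 2002.
The written tolling agreement from 9 April 2003 to 20 December 2003 began after the period had already run on 16 November 2002, so it has no tolling effect.
Nothing else in the chronology tolls or restarts the period.

16 November 2002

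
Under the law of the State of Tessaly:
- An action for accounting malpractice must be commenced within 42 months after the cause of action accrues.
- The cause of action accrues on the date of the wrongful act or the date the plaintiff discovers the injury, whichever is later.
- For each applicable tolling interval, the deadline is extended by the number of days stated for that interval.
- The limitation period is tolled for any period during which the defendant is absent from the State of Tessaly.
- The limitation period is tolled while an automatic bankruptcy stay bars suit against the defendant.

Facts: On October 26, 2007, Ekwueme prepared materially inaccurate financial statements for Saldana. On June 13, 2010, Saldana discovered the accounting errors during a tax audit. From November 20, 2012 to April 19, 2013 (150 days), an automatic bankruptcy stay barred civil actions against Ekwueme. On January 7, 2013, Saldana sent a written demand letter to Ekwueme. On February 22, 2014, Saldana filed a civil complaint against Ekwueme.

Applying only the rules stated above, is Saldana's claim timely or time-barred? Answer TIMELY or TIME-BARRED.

TIMELY

The claim accrued on June 13, 2010 — the later of the October 26, 2007 act and the June 13, 2010 discovery.
Adding the 42 months base period to June 13, 2010 gives a deadline of December 13, 2013, before any tolling.
The period was tolled for 150 days by the automatic bankruptcy stay (November 20, 2012 to April 19, 2013), pushing the deadline to May 12, 2014.
Nothing else in the chronology tolls or restarts the period.
Filing on February 22, 2014 beat the May 12, 2014 deadline — the action is timely.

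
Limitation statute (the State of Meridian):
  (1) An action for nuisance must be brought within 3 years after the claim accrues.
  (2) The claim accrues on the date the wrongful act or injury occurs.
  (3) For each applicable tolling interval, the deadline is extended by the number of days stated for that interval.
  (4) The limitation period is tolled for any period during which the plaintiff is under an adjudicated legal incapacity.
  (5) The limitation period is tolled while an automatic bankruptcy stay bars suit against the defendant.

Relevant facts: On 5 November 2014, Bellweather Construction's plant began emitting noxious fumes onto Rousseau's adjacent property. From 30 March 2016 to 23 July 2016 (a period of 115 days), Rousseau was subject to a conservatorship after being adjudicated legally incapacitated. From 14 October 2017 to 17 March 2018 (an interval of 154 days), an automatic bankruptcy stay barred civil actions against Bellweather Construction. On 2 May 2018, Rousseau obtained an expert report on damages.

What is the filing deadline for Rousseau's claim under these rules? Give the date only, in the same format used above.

1 August 2018

The claim accrued on 5 November 2014, the date of the act.
The untolled deadline — 3 years after 5 November 2014 — is 5 November 2017.
The plaintiff's legal incapacity from 30 March 2016 to 23 July 2016 tolled the period for 115 days, extending the deadline to 28 February 2018.
The automatic bankruptcy stay from 14 October 2017 to 17 March 2018 tolled the period for 154 days, extending the deadline to 1 August 2018.
Nothing else in the chronology tolls or restarts the period.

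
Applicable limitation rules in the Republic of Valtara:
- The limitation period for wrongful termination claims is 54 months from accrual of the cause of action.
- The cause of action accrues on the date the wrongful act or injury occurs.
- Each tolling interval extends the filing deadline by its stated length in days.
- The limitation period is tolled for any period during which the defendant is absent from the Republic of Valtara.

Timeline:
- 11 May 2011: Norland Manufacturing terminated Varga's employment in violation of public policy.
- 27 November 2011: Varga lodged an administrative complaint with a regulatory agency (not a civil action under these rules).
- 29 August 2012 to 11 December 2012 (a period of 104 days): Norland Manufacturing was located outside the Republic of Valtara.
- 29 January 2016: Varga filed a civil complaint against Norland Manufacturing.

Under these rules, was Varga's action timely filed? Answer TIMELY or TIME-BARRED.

The limitation period began to run on 11 May 2011.
54 months from 11 May 2011 is 11 November 2015.
The period was tolled for 104 days by the defendant's absence from the jurisdiction (29 August 2012 to 11 December 2012), pushing the deadline to 23 February 2016.
None of the other events listed affects the running of the period under the stated rules.
Varga filed on 29 January 2016, before the 23 February 2016 deadline, so the action is timely.

TIMELY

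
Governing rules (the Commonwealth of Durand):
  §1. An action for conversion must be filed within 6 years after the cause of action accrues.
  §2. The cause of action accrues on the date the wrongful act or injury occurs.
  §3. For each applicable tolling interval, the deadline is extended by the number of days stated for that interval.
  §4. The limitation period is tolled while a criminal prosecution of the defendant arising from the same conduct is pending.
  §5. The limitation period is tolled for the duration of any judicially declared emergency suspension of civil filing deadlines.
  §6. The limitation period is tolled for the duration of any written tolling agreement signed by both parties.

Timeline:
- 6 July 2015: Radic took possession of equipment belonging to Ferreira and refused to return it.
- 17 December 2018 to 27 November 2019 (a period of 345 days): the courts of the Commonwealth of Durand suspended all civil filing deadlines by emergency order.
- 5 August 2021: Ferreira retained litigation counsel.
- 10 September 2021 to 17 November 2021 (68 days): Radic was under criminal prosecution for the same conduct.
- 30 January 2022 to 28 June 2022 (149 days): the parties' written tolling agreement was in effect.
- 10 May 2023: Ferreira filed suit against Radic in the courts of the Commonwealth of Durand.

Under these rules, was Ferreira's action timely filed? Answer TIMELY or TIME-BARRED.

The cause of action accrued on 6 July 2015, the date of the act.
6 years from 6 July 2015 is 6 July 2021.
The emergency suspension of filing deadlines from 17 December 2018 to 27 November 2019 tolled the period for 345 days, extending the deadline to 16 June 2022.
The pending criminal prosecution from 10 September 2021 to 17 November 2021 tolled the period for 68 days, extending the deadline to 23 August 2022.
The period was tolled for 149 days by the written tolling agreement (30 January 2022 to 28 June 2022), pushing the deadline to 19 January 2023.
None of the other events listed affects the running of the period under the stated rules.
The 10 May 2023 filing falls after the 19 January 2023 deadline; the claim is time-barred.

TIME-BARRED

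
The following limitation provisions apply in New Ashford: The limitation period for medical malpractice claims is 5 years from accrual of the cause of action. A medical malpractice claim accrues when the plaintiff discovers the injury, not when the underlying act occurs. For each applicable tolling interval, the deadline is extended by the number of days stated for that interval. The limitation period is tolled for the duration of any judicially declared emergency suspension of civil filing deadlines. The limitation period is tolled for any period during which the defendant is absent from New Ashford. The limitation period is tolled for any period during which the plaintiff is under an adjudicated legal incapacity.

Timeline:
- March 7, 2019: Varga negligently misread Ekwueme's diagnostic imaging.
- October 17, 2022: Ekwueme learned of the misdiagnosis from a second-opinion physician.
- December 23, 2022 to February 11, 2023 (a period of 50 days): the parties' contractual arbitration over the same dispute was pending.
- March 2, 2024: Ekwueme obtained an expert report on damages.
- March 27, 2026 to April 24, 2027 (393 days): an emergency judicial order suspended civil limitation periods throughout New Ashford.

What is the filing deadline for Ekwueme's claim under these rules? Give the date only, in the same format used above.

November 13, 2028

The claim did not accrue until Ekwueme discovered the injury on October 17, 2022; the March 7, 2019 act date does not start the clock under the stated rule.
5 years from October 17, 2022 is October 17, 2027.
The period was tolled for 393 days by the emergency suspension of filing deadlines (March 27, 2026 to April 24, 2027), pushing the deadline to November 13, 2028.
No stated provision tolls the period for a pending arbitration, so the interval from December 23, 2022 to February 11, 2023 has no effect on the deadline.
The other events in the timeline have no effect on the limitation period under the stated rules.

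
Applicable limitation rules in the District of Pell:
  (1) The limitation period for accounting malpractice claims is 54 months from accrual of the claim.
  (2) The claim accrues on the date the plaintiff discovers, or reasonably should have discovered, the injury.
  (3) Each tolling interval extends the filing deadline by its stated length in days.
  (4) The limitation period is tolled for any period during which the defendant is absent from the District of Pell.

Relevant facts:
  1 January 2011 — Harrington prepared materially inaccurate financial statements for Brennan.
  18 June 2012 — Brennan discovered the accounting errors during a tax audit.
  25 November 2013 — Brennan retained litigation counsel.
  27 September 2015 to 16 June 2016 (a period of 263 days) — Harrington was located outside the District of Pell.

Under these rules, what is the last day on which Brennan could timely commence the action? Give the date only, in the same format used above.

7 September 2017

Under the discovery rule, the claim accrued on 18 June 2012, when Brennan discovered the injury — not on the 1 January 2011 date of the underlying act.
The untolled deadline — 54 months after 18 June 2012 — is 18 December 2016.
The period was tolled for 263 days by the defendant's absence from the jurisdiction (27 September 2015 to 16 June 2016), pushing the deadline to 7 September 2017.
None of the other events listed affects the running of the period under the stated rules.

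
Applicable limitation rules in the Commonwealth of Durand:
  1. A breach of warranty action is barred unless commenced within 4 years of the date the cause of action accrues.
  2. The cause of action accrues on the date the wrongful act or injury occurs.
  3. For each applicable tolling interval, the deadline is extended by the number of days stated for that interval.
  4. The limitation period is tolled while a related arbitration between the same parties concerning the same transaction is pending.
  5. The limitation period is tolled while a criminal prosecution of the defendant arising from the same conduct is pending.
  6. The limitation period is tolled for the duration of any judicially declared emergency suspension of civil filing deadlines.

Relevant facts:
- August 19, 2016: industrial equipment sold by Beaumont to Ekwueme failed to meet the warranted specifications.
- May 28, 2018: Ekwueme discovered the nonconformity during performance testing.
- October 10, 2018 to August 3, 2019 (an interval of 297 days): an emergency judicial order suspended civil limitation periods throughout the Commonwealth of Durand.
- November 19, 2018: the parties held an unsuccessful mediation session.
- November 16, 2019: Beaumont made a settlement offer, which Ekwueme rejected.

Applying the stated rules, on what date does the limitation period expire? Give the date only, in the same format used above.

Accrual is governed by the date of the act, so the period began to run on August 19, 2016; the later discovery on May 28, 2018 is irrelevant under the stated rule.
4 years from August 19, 2016 is August 19, 2020.
Because the emergency suspension of filing deadlines ran from October 10, 2018 to August 3, 2019, the deadline is extended by 297 days to June 12, 2021.
Nothing else in the chronology tolls or restarts the period.

June 12, 2021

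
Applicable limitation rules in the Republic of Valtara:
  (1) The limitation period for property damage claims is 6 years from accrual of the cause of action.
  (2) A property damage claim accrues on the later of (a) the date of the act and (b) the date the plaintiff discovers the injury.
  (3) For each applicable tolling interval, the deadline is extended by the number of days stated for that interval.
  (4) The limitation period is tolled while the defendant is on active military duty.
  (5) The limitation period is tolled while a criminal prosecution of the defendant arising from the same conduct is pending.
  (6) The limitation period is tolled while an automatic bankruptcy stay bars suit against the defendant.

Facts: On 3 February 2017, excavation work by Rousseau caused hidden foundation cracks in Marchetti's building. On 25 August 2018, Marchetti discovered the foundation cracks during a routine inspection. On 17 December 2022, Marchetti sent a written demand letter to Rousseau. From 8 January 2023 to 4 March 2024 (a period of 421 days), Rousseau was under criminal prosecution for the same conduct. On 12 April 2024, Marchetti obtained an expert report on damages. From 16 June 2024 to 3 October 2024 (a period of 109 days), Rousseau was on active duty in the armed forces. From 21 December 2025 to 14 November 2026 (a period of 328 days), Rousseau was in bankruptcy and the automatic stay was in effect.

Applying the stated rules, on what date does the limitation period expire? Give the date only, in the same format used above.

31 December 2026

Because discovery on 25 August 2018 post-dates the 3 February 2017 act, accrual under the later-of rule falls on 25 August 2018.
Adding the 6 years base period to 25 August 2018 gives a deadline of 25 August 2024, before any tolling.
Because the pending criminal prosecution ran from 8 January 2023 to 4 March 2024, the deadline is extended by 421 days to 20 October 2025.
Because the defendant's active military service ran from 16 June 2024 to 3 October 2024, the deadline is extended by 109 days to 6 February 2026.
Because the automatic bankruptcy stay ran from 21 December 2025 to 14 November 2026, the deadline is extended by 328 days to 31 December 2026.
The other events in the timeline have no effect on the limitation period under the stated rules.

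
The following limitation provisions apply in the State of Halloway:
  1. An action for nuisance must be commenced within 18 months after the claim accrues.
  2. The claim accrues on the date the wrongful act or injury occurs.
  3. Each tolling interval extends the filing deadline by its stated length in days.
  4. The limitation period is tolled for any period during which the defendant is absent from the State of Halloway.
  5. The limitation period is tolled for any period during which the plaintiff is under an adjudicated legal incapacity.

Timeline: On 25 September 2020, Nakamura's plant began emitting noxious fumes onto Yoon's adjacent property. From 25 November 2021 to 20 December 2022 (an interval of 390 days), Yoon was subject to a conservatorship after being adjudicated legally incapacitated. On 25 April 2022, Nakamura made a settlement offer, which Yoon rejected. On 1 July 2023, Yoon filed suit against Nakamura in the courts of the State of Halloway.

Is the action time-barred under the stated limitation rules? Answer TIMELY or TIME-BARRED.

The limitation period began to run on 25 September 2020.
Adding the 18 months base period to 25 September 2020 gives a deadline of 25 March 2022, before any tolling.
The plaintiff's legal incapacity from 25 November 2021 to 20 December 2022 tolled the period for 390 days, extending the deadline to 19 April 2023.
The other events in the timeline have no effect on the limitation period under the stated rules.
The 1 July 2023 filing falls after the 19 April 2023 deadline; the claim is time-barred.

TIME-BARRED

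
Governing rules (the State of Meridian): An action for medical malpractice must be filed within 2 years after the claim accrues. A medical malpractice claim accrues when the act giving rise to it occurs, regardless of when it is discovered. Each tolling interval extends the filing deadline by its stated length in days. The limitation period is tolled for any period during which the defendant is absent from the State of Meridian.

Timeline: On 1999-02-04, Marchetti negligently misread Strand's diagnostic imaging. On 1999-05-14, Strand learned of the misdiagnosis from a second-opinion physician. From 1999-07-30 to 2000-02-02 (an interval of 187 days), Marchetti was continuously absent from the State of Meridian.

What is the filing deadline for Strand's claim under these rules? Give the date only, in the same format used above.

Because the rule ties accrual to occurrence, the claim accrued on 1999-02-04, not on the 1999-05-14 discovery date.
Adding the 2 years base period to 1999-02-04 gives a deadline of 2001-02-04, before any tolling.
Because the defendant's absence from the jurisdiction ran from 1999-07-30 to 2000-02-02, the deadline is extended by 187 days to 2001-08-10.

2001-08-10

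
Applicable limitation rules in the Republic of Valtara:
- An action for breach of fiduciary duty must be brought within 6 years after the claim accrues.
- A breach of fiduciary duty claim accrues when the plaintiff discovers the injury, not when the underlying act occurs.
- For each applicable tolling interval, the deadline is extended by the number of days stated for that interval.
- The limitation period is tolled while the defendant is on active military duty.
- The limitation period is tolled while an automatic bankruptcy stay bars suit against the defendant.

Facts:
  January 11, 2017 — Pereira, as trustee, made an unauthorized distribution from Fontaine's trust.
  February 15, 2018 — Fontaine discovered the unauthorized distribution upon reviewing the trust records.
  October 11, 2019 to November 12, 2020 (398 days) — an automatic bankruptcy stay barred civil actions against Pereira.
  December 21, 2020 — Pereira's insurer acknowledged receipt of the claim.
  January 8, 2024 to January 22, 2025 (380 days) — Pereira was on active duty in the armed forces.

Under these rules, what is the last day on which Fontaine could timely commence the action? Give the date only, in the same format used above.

April 3, 2026

Under the discovery rule, the claim accrued on February 15, 2018, when Fontaine discovered the injury — not on the January 11, 2017 date of the underlying act.
Adding the 6 years base period to February 15, 2018 gives a deadline of February 15, 2024, before any tolling.
The period was tolled for 398 days by the automatic bankruptcy stay (October 11, 2019 to November 12, 2020), pushing the deadline to March 19, 2025.
Because the defendant's active military service ran from January 8, 2024 to January 22, 2025, the deadline is extended by 380 days to April 3, 2026.
None of the other events listed affects the running of the period under the stated rules.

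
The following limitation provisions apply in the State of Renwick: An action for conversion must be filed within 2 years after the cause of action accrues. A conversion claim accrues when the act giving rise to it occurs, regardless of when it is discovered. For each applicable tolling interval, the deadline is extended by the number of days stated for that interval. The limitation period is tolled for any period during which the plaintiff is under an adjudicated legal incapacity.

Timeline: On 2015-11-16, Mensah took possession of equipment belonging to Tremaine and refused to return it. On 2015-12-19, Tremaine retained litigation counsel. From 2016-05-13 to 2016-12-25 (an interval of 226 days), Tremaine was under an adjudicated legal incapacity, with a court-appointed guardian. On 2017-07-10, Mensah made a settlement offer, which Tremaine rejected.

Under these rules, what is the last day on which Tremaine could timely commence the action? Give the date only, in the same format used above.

The claim accrued on 2015-11-16, when the wrongful act occurred.
Adding the 2 years base period to 2015-11-16 gives a deadline of 2017-11-16, before any tolling.
Because the plaintiff's legal incapacity ran from 2016-05-13 to 2016-12-25, the deadline is extended by 226 days to 2018-06-30.
Nothing else in the chronology tolls or restarts the period.

2018-06-30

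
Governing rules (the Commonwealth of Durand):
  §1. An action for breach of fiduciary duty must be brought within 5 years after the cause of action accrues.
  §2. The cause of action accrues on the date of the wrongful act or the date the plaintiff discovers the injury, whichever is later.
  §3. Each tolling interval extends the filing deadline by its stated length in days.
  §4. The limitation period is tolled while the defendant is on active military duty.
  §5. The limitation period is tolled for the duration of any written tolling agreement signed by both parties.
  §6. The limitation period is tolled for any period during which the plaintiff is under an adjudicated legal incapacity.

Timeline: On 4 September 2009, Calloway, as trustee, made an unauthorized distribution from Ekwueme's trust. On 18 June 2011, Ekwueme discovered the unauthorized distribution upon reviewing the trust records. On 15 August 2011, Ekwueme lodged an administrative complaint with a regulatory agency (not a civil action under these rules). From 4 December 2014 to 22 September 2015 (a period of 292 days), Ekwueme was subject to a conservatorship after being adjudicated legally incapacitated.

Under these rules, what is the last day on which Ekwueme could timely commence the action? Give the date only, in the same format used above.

6 April 2017

Taking the later of the act (4 September 2009) and discovery (18 June 2011), the claim accrued on 18 June 2011.
5 years from 18 June 2011 is 18 June 2016.
The period was tolled for 292 days by the plaintiff's legal incapacity (4 December 2014 to 22 September 2015), pushing the deadline to 6 April 2017.
The other events in the timeline have no effect on the limitation period under the stated rules.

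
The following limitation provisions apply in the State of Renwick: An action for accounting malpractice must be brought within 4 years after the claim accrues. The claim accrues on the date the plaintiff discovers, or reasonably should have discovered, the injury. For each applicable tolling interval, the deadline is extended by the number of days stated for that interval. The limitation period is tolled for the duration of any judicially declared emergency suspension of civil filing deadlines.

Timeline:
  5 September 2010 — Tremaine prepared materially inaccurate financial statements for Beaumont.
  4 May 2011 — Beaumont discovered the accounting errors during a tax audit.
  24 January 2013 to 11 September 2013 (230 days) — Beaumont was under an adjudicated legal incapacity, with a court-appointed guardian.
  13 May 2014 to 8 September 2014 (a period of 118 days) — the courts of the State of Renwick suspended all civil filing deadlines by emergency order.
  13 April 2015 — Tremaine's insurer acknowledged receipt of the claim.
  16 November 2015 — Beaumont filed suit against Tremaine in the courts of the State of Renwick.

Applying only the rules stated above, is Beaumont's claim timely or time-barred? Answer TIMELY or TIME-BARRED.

TIME-BARRED

Accrual is tied to discovery, so the period began on 4 May 2011 rather than on 5 September 2010 when the act occurred.
4 years from 4 May 2011 is 4 May 2015.
The period was tolled for 118 days by the emergency suspension of filing deadlines (13 May 2014 to 8 September 2014), pushing the deadline to 30 August 2015.
The plaintiff's legal incapacity from 24 January 2013 to 11 September 2013 does not toll the period, because no stated rule makes the plaintiff's incapacity a tolling event.
Nothing else in the chronology tolls or restarts the period.
Filing on 16 November 2015 missed the 30 August 2015 deadline — the action is time-barred.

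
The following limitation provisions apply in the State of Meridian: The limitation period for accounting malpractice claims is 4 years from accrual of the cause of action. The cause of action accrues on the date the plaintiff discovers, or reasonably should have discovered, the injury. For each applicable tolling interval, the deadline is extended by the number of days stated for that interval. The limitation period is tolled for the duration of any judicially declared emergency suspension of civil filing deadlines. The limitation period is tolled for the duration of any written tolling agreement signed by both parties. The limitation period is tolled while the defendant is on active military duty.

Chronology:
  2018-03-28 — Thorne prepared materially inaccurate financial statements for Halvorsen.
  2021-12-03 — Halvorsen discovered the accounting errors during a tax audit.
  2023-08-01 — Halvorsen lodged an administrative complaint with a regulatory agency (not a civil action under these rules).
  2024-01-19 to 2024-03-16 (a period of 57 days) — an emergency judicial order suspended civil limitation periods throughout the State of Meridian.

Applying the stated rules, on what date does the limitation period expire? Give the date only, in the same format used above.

Under the discovery rule, the claim accrued on 2021-12-03, when Halvorsen discovered the injury — not on the 2018-03-28 date of the underlying act.
Adding the 4 years base period to 2021-12-03 gives a deadline of 2025-12-03, before any tolling.
Because the emergency suspension of filing deadlines ran from 2024-01-19 to 2024-03-16, the deadline is extended by 57 days to 2026-01-29.
None of the other events listed affects the running of the period under the stated rules.

2026-01-29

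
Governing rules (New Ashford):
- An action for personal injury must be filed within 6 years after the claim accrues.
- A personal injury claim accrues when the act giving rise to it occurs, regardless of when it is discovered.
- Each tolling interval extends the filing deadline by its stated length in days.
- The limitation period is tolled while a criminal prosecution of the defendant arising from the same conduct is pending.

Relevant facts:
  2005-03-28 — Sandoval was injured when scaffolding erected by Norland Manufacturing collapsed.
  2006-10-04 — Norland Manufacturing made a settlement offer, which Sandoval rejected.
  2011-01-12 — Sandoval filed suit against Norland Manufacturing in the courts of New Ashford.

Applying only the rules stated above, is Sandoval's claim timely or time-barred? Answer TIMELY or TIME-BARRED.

TIMELY

The claim accrued on 2005-03-28, the date of the act.
6 years from 2005-03-28 is 2011-03-28.
The other events in the timeline have no effect on the limitation period under the stated rules.
The 2011-01-12 filing precedes the 2011-03-28 deadline; the claim is timely.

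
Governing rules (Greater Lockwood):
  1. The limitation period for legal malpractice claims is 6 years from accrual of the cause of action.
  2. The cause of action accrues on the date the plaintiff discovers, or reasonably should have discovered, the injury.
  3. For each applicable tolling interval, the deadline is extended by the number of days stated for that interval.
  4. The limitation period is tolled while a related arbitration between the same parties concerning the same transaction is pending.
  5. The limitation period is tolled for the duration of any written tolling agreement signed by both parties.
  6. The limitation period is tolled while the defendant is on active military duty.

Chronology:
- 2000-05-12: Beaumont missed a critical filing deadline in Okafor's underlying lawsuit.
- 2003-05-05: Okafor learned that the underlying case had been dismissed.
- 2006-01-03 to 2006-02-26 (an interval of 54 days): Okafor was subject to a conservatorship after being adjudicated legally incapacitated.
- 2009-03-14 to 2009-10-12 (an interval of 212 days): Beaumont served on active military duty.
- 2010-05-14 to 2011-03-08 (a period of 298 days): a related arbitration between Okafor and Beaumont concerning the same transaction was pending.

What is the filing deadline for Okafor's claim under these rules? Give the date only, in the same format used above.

Accrual is tied to discovery, so the period began on 2003-05-05 rather than on 2000-05-12 when the act occurred.
The untolled deadline — 6 years after 2003-05-05 — is 2009-05-05.
Because the defendant's active military service ran from 2009-03-14 to 2009-10-12, the deadline is extended by 212 days to 2009-12-03.
The pending related arbitration from 2010-05-14 to 2011-03-08 began after the period had already run on 2009-12-03, so it has no tolling effect.
The plaintiff's legal incapacity from 2006-01-03 to 2006-02-26 does not toll the period, because no stated rule makes the plaintiff's incapacity a tolling event.

2009-12-03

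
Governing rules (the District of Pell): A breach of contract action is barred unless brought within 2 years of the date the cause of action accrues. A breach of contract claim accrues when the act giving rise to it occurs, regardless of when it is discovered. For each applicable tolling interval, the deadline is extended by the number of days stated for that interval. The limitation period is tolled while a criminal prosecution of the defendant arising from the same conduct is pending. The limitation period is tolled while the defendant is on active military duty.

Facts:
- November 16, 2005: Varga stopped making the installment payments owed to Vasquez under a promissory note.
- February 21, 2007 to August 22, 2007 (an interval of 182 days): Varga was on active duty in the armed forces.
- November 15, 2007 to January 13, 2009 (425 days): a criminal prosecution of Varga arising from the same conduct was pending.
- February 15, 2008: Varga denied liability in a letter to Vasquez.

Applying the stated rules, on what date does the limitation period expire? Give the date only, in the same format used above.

The limitation period began to run on November 16, 2005.
The untolled deadline — 2 years after November 16, 2005 — is November 16, 2007.
Because the defendant's active military service ran from February 21, 2007 to August 22, 2007, the deadline is extended by 182 days to May 16, 2008.
Because the pending criminal prosecution ran from November 15, 2007 to January 13, 2009, the deadline is extended by 425 days to July 15, 2009.
The other events in the timeline have no effect on the limitation period under the stated rules.

July 15, 2009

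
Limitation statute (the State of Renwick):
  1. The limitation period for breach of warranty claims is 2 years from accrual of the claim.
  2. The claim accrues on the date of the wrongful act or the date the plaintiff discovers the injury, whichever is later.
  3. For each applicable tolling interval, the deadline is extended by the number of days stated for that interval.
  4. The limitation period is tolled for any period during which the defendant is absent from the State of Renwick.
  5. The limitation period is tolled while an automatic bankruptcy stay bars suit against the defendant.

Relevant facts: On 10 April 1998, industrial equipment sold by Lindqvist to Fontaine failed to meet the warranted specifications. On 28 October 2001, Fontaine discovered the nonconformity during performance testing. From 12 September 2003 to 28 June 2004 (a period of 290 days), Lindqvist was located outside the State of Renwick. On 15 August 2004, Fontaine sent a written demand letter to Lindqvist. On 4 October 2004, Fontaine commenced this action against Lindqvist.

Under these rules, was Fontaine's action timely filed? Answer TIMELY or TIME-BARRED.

Because discovery on 28 October 2001 post-dates the 10 April 1998 act, accrual under the later-of rule falls on 28 October 2001.
The untolled deadline — 2 years after 28 October 2001 — is 28 October 2003.
The defendant's absence from the jurisdiction from 12 September 2003 to 28 June 2004 tolled the period for 290 days, extending the deadline to 13 August 2004.
None of the other events listed affects the running of the period under the stated rules.
The 4 October 2004 filing falls after the 13 August 2004 deadline; the claim is time-barred.

TIME-BARRED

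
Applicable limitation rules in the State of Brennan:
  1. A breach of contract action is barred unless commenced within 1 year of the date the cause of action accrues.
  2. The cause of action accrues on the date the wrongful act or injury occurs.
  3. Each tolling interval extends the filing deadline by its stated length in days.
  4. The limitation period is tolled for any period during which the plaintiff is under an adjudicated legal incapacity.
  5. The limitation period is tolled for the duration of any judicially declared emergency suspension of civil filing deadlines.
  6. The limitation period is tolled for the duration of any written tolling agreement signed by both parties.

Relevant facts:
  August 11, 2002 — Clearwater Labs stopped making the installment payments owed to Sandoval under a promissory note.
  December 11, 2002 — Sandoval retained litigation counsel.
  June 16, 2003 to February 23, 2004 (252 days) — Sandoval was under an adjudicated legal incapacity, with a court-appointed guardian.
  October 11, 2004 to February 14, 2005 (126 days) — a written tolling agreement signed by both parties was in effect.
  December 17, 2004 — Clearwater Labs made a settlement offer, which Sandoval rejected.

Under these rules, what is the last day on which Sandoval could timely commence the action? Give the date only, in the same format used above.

The cause of action accrued on August 11, 2002, the date of the act.
Adding the 1 year base period to August 11, 2002 gives a deadline of August 11, 2003, before any tolling.
Because the plaintiff's legal incapacity ran from June 16, 2003 to February 23, 2004, the deadline is extended by 252 days to April 19, 2004.
By the time the written tolling agreement began on October 11, 2004, the limitation period had already expired on April 19, 2004; that interval cannot revive it.
None of the other events listed affects the running of the period under the stated rules.

April 19, 2004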